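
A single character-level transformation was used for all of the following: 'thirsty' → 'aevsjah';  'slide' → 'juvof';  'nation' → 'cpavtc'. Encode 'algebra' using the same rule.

Each letter's alphabet position (a=0..z=25) is mapped through 17·x+15 mod 26 — an affine cipher.
Applying it to algebra: a(0)→17·0+15≡15=p; l(11)→17·11+15≡20=u; g(6)→17·6+15≡13=n; e(4)→17·4+15≡5=f; b(1)→17·1+15≡6=g; r(17)→17·17+15≡18=s; a(0)→17·0+15≡15=p (all mod 26).

punfgsp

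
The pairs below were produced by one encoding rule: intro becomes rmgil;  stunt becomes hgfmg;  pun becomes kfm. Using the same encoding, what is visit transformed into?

Each pair mirrors across the alphabet (i↔r, n↔m, t↔g): positions sum to 25. Each letter is replaced by its mirror in the alphabet: a↔z, b↔y, c↔x, and so on (the Atbash cipher).
On visit: v↔e, i↔r, s↔h, i↔r, t↔g.

erhrg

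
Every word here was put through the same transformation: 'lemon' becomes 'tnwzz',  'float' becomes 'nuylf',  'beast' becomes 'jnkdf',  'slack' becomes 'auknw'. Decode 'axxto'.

sonic

Letter i (0-indexed) is shifted by i+8, so successive shifts are 8, 9, 10, ….
Undoing it on axxto: a−8=s, x−9=o, x−10=n, t−11=i, o−12=c.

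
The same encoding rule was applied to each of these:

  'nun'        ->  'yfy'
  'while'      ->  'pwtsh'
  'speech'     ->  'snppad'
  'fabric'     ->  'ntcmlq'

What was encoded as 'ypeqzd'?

soften

The output letters match the input read backwards, each shifted +11: nun reversed is nun. Read the word backwards and shift each letter +11.
Reversing it on ypeqzd: shift back: y−11=n, p−11=e, e−11=t, q−11=f, z−11=o, d−11=s → netfos; then reverse → soften.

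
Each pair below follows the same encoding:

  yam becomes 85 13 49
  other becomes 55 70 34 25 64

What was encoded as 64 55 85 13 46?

royal

y(#25)→85 and a(#1)→13: differences scale by 3, so n = 3·pos + 10. With a=1..z=26, the number is 3·pos + 10.
Undoing it on 64 55 85 13 46: 64→(64−10)÷3=18=r, 55→(55−10)÷3=15=o, 85→(85−10)÷3=25=y, 13→(13−10)÷3=1=a, 46→(46−10)÷3=12=l.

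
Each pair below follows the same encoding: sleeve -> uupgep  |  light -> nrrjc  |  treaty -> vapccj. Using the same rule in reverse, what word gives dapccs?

Shifts by position in sleeve: pos 0: s→u (+2), pos 1: l→u (+9), pos 2: e→p (+11), pos 3: e→g (+2), pos 4: v→e (+9), pos 5: e→p (+11) — repeating every 3. The shifts repeat in a cycle of length 3: positions 0,1,… shift by +2, +9, +11, then the pattern repeats.
Decoding dapccs: d−2=b, a−9=r, p−11=e, c−2=a, c−9=t, s−11=h.

breath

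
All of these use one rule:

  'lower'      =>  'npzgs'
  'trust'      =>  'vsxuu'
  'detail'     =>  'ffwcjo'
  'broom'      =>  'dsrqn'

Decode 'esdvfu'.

Shifts by position in lower: pos 0: l→n (+2), pos 1: o→p (+1), pos 2: w→z (+3), pos 3: e→g (+2), pos 4: r→s (+1) — repeating every 3. The shifts repeat in a cycle of length 3: positions 0,1,… shift by +2, +1, +3, then the pattern repeats.
Reversing it on esdvfu: e−2=c, s−1=r, d−3=a, v−2=t, f−1=e, u−3=r.

crater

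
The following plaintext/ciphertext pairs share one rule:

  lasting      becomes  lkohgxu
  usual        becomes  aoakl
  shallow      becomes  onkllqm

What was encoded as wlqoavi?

closure

Each letter's alphabet position (a=0..z=25) is mapped through 19·x+10 mod 26 — an affine cipher.
Decoding wlqoavi: w(22)→11·(22−10)≡2=c; l(11)→11·(11−10)≡11=l; q(16)→11·(16−10)≡14=o; o(14)→11·(14−10)≡18=s; a(0)→11·(0−10)≡20=u; v(21)→11·(21−10)≡17=r; i(8)→11·(8−10)≡4=e (all mod 26).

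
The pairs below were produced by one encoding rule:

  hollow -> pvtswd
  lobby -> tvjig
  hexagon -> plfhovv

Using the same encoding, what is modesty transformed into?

Shifts by position in hollow: pos 0: h→p (+8), pos 1: o→v (+7), pos 2: l→t (+8), pos 3: l→s (+7) — repeating every 2. The shifts repeat in a cycle of length 2: positions 0,1,… shift by +8, +7, then the pattern repeats.
For modesty: m+8=u, o+7=v, d+8=l, e+7=l, s+8=a, t+7=a, y+8=g.

uvllaag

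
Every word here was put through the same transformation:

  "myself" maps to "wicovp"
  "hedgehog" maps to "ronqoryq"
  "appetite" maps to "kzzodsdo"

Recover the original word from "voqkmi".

Compare letters: m→w is +10, y→i is +10, s→c is +10 — a constant shift. This is a Caesar cipher with shift 10.
Reversing it on voqkmi: v−10=l, o−10=e, q−10=g, k−10=a, m−10=c, i−10=y.

legacy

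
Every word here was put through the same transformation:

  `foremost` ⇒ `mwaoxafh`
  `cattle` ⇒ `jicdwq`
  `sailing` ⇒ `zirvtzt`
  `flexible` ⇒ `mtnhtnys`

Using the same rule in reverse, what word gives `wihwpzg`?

payment

In foremost: f→m is +7, o→w is +8, r→a is +9, e→o is +10 — the shift increases by 1 each position. Letter i (0-indexed) is shifted by i+7, so successive shifts are 7, 8, 9, ….
Decoding wihwpzg: w−7=p, i−8=a, h−9=y, w−10=m, p−11=e, z−12=n, g−13=t.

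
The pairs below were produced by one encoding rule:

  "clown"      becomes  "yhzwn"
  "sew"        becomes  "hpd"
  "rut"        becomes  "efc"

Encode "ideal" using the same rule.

The output letters match the input read backwards, each shifted +11: clown reversed is nwolc. Two steps: reverse the string, then apply a Caesar shift of +11.
For ideal: reverse → laedi; then shift: l+11=w, a+11=l, e+11=p, d+11=o, i+11=t.

wlpot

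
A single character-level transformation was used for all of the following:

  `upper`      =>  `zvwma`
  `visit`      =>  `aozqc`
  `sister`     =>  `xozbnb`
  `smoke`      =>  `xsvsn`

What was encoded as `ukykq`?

In upper: u→z is +5, p→v is +6, p→w is +7, e→m is +8 — the shift increases by 1 each position. Each letter shifts forward by (position + 5), i.e. 5, 6, 7, … — the shift grows by one for each successive letter.
Undoing it on ukykq: u−5=p, k−6=e, y−7=r, k−8=c, q−9=h.

perch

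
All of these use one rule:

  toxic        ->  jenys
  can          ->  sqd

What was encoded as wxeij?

ghost

Each letter is shifted forward by 16 in the alphabet (a Caesar shift of +16).
Reversing it on wxeij: w−16=g, x−16=h, e−16=o, i−16=s, j−16=t.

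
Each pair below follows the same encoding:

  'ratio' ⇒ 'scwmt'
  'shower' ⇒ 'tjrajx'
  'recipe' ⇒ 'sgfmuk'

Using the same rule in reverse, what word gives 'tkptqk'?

simple

Letter i (0-indexed) is shifted by i+1, so successive shifts are 1, 2, 3, ….
Undoing it on tkptqk: t−1=s, k−2=i, p−3=m, t−4=p, q−5=l, k−6=e.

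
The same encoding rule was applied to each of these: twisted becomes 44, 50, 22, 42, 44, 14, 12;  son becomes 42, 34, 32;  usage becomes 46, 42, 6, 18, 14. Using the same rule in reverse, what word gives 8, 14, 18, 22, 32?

begin

t(#20)→44 and w(#23)→50: differences scale by 2, so n = 2·pos + 4. The formula is n = 2×(alphabet index, a=1) + 4.
Decoding 8, 14, 18, 22, 32: 8→(8−4)÷2=2=b, 14→(14−4)÷2=5=e, 18→(18−4)÷2=7=g, 22→(22−4)÷2=9=i, 32→(32−4)÷2=14=n.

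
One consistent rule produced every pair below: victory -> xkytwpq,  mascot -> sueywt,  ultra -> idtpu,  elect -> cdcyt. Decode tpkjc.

tribe

This is an affine cipher: with a=0,…,z=25, each position x becomes (15x+20) mod 26.
Decoding tpkjc: t(19)→7·(19−20)≡19=t; p(15)→7·(15−20)≡17=r; k(10)→7·(10−20)≡8=i; j(9)→7·(9−20)≡1=b; c(2)→7·(2−20)≡4=e (all mod 26).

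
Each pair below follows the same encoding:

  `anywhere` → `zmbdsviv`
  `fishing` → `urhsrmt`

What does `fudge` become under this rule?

Each pair mirrors across the alphabet (a↔z, n↔m, y↔b): positions sum to 25. This is the alphabet-reversal cipher (Atbash): a becomes z, b becomes y, etc.
On fudge: f↔u, u↔f, d↔w, g↔t, e↔v.

ufwtv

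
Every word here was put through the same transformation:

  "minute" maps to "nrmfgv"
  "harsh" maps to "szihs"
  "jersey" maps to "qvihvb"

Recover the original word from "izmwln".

random

Each pair mirrors across the alphabet (m↔n, i↔r, n↔m): positions sum to 25. Each letter is replaced by its mirror in the alphabet: a↔z, b↔y, c↔x, and so on (the Atbash cipher).
Reversing it on izmwln: i↔r, z↔a, m↔n, w↔d, l↔o, n↔m.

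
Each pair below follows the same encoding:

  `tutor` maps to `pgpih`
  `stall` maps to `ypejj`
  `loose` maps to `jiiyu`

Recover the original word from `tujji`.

t(19)→p(15) and u(20)→g(6) fit y≡17x+4 (mod 26); the inverse of 17 mod 26 is 23. This is an affine cipher: with a=0,…,z=25, each position x becomes (17x+4) mod 26.
Undoing it on tujji: t(19)→23·(19−4)≡7=h; u(20)→23·(20−4)≡4=e; j(9)→23·(9−4)≡11=l; j(9)→23·(9−4)≡11=l; i(8)→23·(8−4)≡14=o (all mod 26).

hello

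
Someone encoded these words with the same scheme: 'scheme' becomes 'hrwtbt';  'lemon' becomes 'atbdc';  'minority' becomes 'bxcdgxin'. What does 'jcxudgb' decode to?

uniform

Compare letters: s→h is +15, c→r is +15, h→w is +15 — a constant shift. Every letter moves 15 places later in the alphabet, wrapping around z→a.
Reversing it on jcxudgb: j−15=u, c−15=n, x−15=i, u−15=f, d−15=o, g−15=r, b−15=m.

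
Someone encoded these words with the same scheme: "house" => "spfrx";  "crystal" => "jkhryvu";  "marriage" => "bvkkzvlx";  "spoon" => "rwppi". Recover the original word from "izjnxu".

nickel

Each letter's alphabet position (a=0..z=25) is mapped through 7·x+21 mod 26 — an affine cipher.
Reversing it on izjnxu: i(8)→15·(8−21)≡13=n; z(25)→15·(25−21)≡8=i; j(9)→15·(9−21)≡2=c; n(13)→15·(13−21)≡10=k; x(23)→15·(23−21)≡4=e; u(20)→15·(20−21)≡11=l (all mod 26).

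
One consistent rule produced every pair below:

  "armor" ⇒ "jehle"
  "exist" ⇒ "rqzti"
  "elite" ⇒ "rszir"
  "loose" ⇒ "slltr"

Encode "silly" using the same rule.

tzssf

a(0)→j(9) and r(17)→e(4) fit y≡15x+9 (mod 26); the inverse of 15 mod 26 is 7. Treating letters as 0–25, the rule is x ↦ 15x + 9 (mod 26).
On silly: s(18)→15·18+9≡19=t; i(8)→15·8+9≡25=z; l(11)→15·11+9≡18=s; l(11)→15·11+9≡18=s; y(24)→15·24+9≡5=f (all mod 26).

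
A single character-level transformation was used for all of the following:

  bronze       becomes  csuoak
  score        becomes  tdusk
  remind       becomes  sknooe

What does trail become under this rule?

The shift depends on letter class: consonant b→c is +1, but vowel o→u is +6. Two shifts are in play — +6 for a/e/i/o/u, +1 for every other letter.
On trail: t(cons)+1=u, r(cons)+1=s, a(vowel)+6=g, i(vowel)+6=o, l(cons)+1=m.

usgom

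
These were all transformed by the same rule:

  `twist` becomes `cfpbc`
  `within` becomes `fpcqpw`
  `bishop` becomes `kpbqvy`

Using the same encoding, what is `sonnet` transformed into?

bvwwlc

The shift depends on letter class: consonant t→c is +9, but vowel i→p is +7. The rule splits by letter class: vowels +7, consonants +9.
Applying it to sonnet: s(cons)+9=b, o(vowel)+7=v, n(cons)+9=w, n(cons)+9=w, e(vowel)+7=l, t(cons)+9=c.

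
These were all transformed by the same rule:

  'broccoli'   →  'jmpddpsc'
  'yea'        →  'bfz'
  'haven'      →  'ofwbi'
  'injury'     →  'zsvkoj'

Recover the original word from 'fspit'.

shore

The output letters match the input read backwards, each shifted +1: broccoli reversed is iloccorb. Read the word backwards and shift each letter +1.
Decoding fspit: shift back: f−1=e, s−1=r, p−1=o, i−1=h, t−1=s → erohs; then reverse → shore.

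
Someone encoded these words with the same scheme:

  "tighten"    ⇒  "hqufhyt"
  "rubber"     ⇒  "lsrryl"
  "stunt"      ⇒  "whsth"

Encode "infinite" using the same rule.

qtjqtqhy

t(19)→h(7) and i(8)→q(16) fit y≡11x+6 (mod 26); the inverse of 11 mod 26 is 19. Treating letters as 0–25, the rule is x ↦ 11x + 6 (mod 26).
For infinite: i(8)→11·8+6≡16=q; n(13)→11·13+6≡19=t; f(5)→11·5+6≡9=j; i(8)→11·8+6≡16=q; n(13)→11·13+6≡19=t; i(8)→11·8+6≡16=q; t(19)→11·19+6≡7=h; e(4)→11·4+6≡24=y (all mod 26).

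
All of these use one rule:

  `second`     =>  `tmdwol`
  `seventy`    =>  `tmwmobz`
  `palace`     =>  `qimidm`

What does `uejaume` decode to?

twisted

A repeating key of period 2 is used — shifts +1, +8 over and over.
Undoing it on uejaume: u−1=t, e−8=w, j−1=i, a−8=s, u−1=t, m−8=e, e−1=d.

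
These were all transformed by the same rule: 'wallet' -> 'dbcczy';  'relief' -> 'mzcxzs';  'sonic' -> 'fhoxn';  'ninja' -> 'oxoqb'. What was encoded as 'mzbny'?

react

This is an affine cipher: with a=0,…,z=25, each position x becomes (19x+1) mod 26.
Reversing it on mzbny: m(12)→11·(12−1)≡17=r; z(25)→11·(25−1)≡4=e; b(1)→11·(1−1)≡0=a; n(13)→11·(13−1)≡2=c; y(24)→11·(24−1)≡19=t (all mod 26).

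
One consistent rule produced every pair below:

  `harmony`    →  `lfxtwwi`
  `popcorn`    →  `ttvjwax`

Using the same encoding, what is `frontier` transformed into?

In harmony: h→l is +4, a→f is +5, r→x is +6, m→t is +7 — the shift increases by 1 each position. Letter i (0-indexed) is shifted by i+4, so successive shifts are 4, 5, 6, ….
On frontier: f+4=j, r+5=w, o+6=u, n+7=u, t+8=b, i+9=r, e+10=o, r+11=c.

jwuubroc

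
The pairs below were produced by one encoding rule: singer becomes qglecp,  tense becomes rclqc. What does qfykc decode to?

shame

Compare letters: s→q is +24, i→g is +24, n→l is +24 — a constant shift. It's a constant shift of +24 (ROT24).
Reversing it on qfykc: q−24=s, f−24=h, y−24=a, k−24=m, c−24=e.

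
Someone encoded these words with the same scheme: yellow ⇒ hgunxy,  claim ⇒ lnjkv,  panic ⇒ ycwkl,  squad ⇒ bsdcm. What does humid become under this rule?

qwvkm

Shifts by position in yellow: pos 0: y→h (+9), pos 1: e→g (+2), pos 2: l→u (+9), pos 3: l→n (+2) — repeating every 2. A repeating key of period 2 is used — shifts +9, +2 over and over.
Applying it to humid: h+9=q, u+2=w, m+9=v, i+2=k, d+9=m.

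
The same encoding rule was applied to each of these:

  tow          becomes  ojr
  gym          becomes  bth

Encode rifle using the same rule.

Compare letters: t→o is +21, o→j is +21, w→r is +21 — a constant shift. Each letter is shifted forward by 21 in the alphabet (a Caesar shift of +21).
On rifle: r+21=m, i+21=d, f+21=a, l+21=g, e+21=z.

mdagz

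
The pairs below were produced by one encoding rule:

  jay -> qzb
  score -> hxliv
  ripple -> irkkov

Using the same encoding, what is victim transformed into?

erxgrn

This is the alphabet-reversal cipher (Atbash): a becomes z, b becomes y, etc.
On victim: v↔e, i↔r, c↔x, t↔g, i↔r, m↔n.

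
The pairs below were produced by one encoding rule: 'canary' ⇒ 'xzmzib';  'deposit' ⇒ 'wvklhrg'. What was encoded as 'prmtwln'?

kingdom

Each pair mirrors across the alphabet (c↔x, a↔z, n↔m): positions sum to 25. This is the alphabet-reversal cipher (Atbash): a becomes z, b becomes y, etc.
Reversing it on prmtwln: p↔k, r↔i, m↔n, t↔g, w↔d, l↔o, n↔m.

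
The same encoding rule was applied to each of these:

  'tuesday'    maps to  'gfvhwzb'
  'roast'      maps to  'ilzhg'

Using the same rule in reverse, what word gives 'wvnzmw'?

Each pair mirrors across the alphabet (t↔g, u↔f, e↔v): positions sum to 25. Each letter is replaced by its mirror in the alphabet: a↔z, b↔y, c↔x, and so on (the Atbash cipher).
Undoing it on wvnzmw: w↔d, v↔e, n↔m, z↔a, m↔n, w↔d.

demand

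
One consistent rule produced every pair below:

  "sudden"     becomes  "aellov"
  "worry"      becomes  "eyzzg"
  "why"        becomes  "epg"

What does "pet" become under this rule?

xob

The shift depends on letter class: consonant s→a is +8, but vowel u→e is +10. Two shifts are in play — +10 for a/e/i/o/u, +8 for every other letter.
On pet: p(cons)+8=x, e(vowel)+10=o, t(cons)+8=b.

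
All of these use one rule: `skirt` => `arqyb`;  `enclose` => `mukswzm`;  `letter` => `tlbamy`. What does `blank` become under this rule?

jsius

Shifts by position in skirt: pos 0: s→a (+8), pos 1: k→r (+7), pos 2: i→q (+8), pos 3: r→y (+7) — repeating every 2. It's a Vigenère-style cipher with numeric key [8,7]: position i shifts by key[i mod 2].
For blank: b+8=j, l+7=s, a+8=i, n+7=u, k+8=s.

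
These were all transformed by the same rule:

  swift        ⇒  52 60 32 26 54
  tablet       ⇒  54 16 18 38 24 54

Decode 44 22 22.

s(#19)→52 and w(#23)→60: differences scale by 2, so n = 2·pos + 14. Each letter becomes 2×(its alphabet position, a=1..z=26) + 14.
Undoing it on 44 22 22: 44→(44−14)÷2=15=o, 22→(22−14)÷2=4=d, 22→(22−14)÷2=4=d.

odd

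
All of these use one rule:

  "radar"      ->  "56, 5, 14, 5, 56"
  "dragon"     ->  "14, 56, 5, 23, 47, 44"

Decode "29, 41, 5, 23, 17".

image

r(#18)→56 and a(#1)→5: differences scale by 3, so n = 3·pos + 2. With a=1..z=26, the number is 3·pos + 2.
Decoding 29, 41, 5, 23, 17: 29→(29−2)÷3=9=i, 41→(41−2)÷3=13=m, 5→(5−2)÷3=1=a, 23→(23−2)÷3=7=g, 17→(17−2)÷3=5=e.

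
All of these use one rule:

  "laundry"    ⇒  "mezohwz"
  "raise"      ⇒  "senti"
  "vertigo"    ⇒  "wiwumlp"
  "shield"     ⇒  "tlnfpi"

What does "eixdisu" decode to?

descent

Shifts by position in laundry: pos 0: l→m (+1), pos 1: a→e (+4), pos 2: u→z (+5), pos 3: n→o (+1), pos 4: d→h (+4), pos 5: r→w (+5) — repeating every 3. It's a Vigenère-style cipher with numeric key [1,4,5]: position i shifts by key[i mod 3].
Undoing it on eixdisu: e−1=d, i−4=e, x−5=s, d−1=c, i−4=e, s−5=n, u−1=t.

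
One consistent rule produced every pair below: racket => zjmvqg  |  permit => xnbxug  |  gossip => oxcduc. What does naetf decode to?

In racket: r→z is +8, a→j is +9, c→m is +10, k→v is +11 — the shift increases by 1 each position. The shift increases by 1 at each position, starting from +8: 8, 9, 10, ….
Undoing it on naetf: n−8=f, a−9=r, e−10=u, t−11=i, f−12=t.

fruit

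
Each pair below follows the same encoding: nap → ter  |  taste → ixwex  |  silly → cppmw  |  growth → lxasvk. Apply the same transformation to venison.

Read the word backwards and shift each letter +4.
Applying it to venison: reverse → nosinev; then shift: n+4=r, o+4=s, s+4=w, i+4=m, n+4=r, e+4=i, v+4=z.

rswmriz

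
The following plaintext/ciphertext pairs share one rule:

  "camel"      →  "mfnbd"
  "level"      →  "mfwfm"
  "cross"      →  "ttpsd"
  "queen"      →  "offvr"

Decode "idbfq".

peach

The word is reversed, then every letter is shifted forward by 1.
Undoing it on idbfq: shift back: i−1=h, d−1=c, b−1=a, f−1=e, q−1=p → hcaep; then reverse → peach.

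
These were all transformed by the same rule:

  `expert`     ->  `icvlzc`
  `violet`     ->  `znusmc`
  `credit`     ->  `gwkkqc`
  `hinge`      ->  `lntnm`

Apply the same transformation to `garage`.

The shift increases by 1 at each position, starting from +4: 4, 5, 6, ….
On garage: g+4=k, a+5=f, r+6=x, a+7=h, g+8=o, e+9=n.

kfxhon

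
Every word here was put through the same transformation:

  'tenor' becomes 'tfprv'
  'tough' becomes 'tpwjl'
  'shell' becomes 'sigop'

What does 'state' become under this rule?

In tenor: t→t is +0, e→f is +1, n→p is +2, o→r is +3 — the shift increases by 1 each position. The shift increases by 1 at each position, starting from +0: 0, 1, 2, ….
For state: s+0=s, t+1=u, a+2=c, t+3=w, e+4=i.

sucwi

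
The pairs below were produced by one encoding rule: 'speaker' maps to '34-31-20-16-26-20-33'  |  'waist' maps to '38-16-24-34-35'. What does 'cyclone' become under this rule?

s is letter #19 and maps to 34: an offset of 15. The number is (letter's place in the alphabet, a=1) + 15.
For cyclone: c=3→18, y=25→40, c=3→18, l=12→27, o=15→30, n=14→29, e=5→20.

18-40-18-27-30-29-20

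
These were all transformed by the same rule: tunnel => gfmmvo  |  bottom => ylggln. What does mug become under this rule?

Each pair mirrors across the alphabet (t↔g, u↔f, n↔m): positions sum to 25. Each letter is replaced by its mirror in the alphabet: a↔z, b↔y, c↔x, and so on (the Atbash cipher).
Applying it to mug: m↔n, u↔f, g↔t.

nft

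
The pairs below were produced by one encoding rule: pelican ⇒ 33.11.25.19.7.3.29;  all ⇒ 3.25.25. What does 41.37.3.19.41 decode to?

trait

p(#16)→33 and e(#5)→11: differences scale by 2, so n = 2·pos + 1. The formula is n = 2×(alphabet index, a=1) + 1.
Decoding 41.37.3.19.41: 41→(41−1)÷2=20=t, 37→(37−1)÷2=18=r, 3→(3−1)÷2=1=a, 19→(19−1)÷2=9=i, 41→(41−1)÷2=20=t.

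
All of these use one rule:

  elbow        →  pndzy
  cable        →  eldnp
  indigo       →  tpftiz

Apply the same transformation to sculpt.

Two shifts are in play — +11 for a/e/i/o/u, +2 for every other letter.
For sculpt: s(cons)+2=u, c(cons)+2=e, u(vowel)+11=f, l(cons)+2=n, p(cons)+2=r, t(cons)+2=v.

uefnrv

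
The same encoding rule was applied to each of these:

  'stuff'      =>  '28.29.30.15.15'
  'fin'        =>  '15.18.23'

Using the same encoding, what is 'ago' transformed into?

10.16.24

s is letter #19 and maps to 28: an offset of 9. Each letter is replaced by its alphabet position (a=1..z=26) + 9.
On ago: a=1→10, g=7→16, o=15→24.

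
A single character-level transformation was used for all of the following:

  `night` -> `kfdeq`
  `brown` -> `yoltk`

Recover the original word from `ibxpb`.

lease

Compare letters: n→k is +23, i→f is +23, g→d is +23 — a constant shift. It's a constant shift of +23 (ROT23).
Decoding ibxpb: i−23=l, b−23=e, x−23=a, p−23=s, b−23=e.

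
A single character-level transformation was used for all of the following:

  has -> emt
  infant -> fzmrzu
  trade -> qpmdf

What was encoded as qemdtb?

Two steps: reverse the string, then apply a Caesar shift of +12.
Reversing it on qemdtb: shift back: q−12=e, e−12=s, m−12=a, d−12=r, t−12=h, b−12=p → esarhp; then reverse → phrase.

phrase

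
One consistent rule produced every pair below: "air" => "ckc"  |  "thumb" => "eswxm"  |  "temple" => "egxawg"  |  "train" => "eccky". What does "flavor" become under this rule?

qwcgqc

The shift depends on letter class: consonant r→c is +11, but vowel a→c is +2. Two shifts are in play — +2 for a/e/i/o/u, +11 for every other letter.
On flavor: f(cons)+11=q, l(cons)+11=w, a(vowel)+2=c, v(cons)+11=g, o(vowel)+2=q, r(cons)+11=c.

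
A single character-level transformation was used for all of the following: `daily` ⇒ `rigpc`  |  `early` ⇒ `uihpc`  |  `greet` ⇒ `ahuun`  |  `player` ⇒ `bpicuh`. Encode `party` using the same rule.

bihnc

d(3)→r(17) and a(0)→i(8) fit y≡3x+8 (mod 26); the inverse of 3 mod 26 is 9. Treating letters as 0–25, the rule is x ↦ 3x + 8 (mod 26).
For party: p(15)→3·15+8≡1=b; a(0)→3·0+8≡8=i; r(17)→3·17+8≡7=h; t(19)→3·19+8≡13=n; y(24)→3·24+8≡2=c (all mod 26).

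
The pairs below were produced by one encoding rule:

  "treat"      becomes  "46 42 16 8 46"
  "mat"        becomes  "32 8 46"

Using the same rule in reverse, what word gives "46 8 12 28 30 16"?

Each letter becomes 2×(its alphabet position, a=1..z=26) + 6.
Decoding 46 8 12 28 30 16: 46→(46−6)÷2=20=t, 8→(8−6)÷2=1=a, 12→(12−6)÷2=3=c, 28→(28−6)÷2=11=k, 30→(30−6)÷2=12=l, 16→(16−6)÷2=5=e.

tackle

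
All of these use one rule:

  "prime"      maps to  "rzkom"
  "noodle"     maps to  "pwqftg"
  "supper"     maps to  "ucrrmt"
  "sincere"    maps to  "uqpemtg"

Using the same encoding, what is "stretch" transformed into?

Shifts by position in prime: pos 0: p→r (+2), pos 1: r→z (+8), pos 2: i→k (+2), pos 3: m→o (+2), pos 4: e→m (+8) — repeating every 3. The shifts repeat in a cycle of length 3: positions 0,1,… shift by +2, +8, +2, then the pattern repeats.
Applying it to stretch: s+2=u, t+8=b, r+2=t, e+2=g, t+8=b, c+2=e, h+2=j.

ubtgbej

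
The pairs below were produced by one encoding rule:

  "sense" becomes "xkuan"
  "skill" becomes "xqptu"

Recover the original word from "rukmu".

The shift increases by 1 at each position, starting from +5: 5, 6, 7, ….
Undoing it on rukmu: r−5=m, u−6=o, k−7=d, m−8=e, u−9=l.

model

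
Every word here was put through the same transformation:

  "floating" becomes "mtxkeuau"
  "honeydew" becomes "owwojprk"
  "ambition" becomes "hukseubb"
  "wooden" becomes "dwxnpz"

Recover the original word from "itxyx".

bloom

In floating: f→m is +7, l→t is +8, o→x is +9, a→k is +10 — the shift increases by 1 each position. The shift increases by 1 at each position, starting from +7: 7, 8, 9, ….
Undoing it on itxyx: i−7=b, t−8=l, x−9=o, y−10=o, x−11=m.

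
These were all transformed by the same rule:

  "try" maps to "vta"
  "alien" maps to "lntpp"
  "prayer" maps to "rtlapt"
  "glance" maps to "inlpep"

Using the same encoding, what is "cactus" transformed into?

The rule splits by letter class: vowels +11, consonants +2.
On cactus: c(cons)+2=e, a(vowel)+11=l, c(cons)+2=e, t(cons)+2=v, u(vowel)+11=f, s(cons)+2=u.

elevfu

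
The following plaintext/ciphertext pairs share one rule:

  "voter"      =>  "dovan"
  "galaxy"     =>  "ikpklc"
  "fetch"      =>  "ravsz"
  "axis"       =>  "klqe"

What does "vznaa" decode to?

three

v(21)→d(3) and o(14)→o(14) fit y≡17x+10 (mod 26); the inverse of 17 mod 26 is 23. Each letter's alphabet position (a=0..z=25) is mapped through 17·x+10 mod 26 — an affine cipher.
Decoding vznaa: v(21)→23·(21−10)≡19=t; z(25)→23·(25−10)≡7=h; n(13)→23·(13−10)≡17=r; a(0)→23·(0−10)≡4=e; a(0)→23·(0−10)≡4=e (all mod 26).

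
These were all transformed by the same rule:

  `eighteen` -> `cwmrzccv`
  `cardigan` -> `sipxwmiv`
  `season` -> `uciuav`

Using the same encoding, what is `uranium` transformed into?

epivweq

Treating letters as 0–25, the rule is x ↦ 5x + 8 (mod 26).
For uranium: u(20)→5·20+8≡4=e; r(17)→5·17+8≡15=p; a(0)→5·0+8≡8=i; n(13)→5·13+8≡21=v; i(8)→5·8+8≡22=w; u(20)→5·20+8≡4=e; m(12)→5·12+8≡16=q (all mod 26).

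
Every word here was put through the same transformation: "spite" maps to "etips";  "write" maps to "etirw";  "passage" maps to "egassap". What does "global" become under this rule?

labolg

The output letters match the input read backwards: spite reversed is etips. It's just the letters in reverse order.
For global: reverse → labolg.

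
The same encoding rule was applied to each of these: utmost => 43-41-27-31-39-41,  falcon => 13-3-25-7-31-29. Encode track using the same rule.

u(#21)→43 and t(#20)→41: differences scale by 2, so n = 2·pos + 1. The formula is n = 2×(alphabet index, a=1) + 1.
Applying it to track: t=20→41, r=18→37, a=1→3, c=3→7, k=11→23.

41-37-3-7-23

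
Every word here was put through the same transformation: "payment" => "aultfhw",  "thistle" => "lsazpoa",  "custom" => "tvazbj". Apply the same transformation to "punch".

ojubw

The output letters match the input read backwards, each shifted +7: payment reversed is tnemyap. The word is reversed, then every letter is shifted forward by 7.
On punch: reverse → hcnup; then shift: h+7=o, c+7=j, n+7=u, u+7=b, p+7=w.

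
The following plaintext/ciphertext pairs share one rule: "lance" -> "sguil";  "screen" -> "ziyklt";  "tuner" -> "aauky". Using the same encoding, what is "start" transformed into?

zzhxa

A repeating key of period 2 is used — shifts +7, +6 over and over.
For start: s+7=z, t+6=z, a+7=h, r+6=x, t+7=a.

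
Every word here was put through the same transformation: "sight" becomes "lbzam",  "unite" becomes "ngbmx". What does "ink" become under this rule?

bgd

Compare letters: s→l is +19, i→b is +19, g→z is +19 — a constant shift. It's a constant shift of +19 (ROT19).
Applying it to ink: i+19=b, n+19=g, k+19=d.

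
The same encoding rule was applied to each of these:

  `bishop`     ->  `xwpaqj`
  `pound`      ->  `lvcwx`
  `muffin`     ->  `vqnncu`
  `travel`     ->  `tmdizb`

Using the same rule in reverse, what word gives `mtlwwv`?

noodle

The output letters match the input read backwards, each shifted +8: bishop reversed is pohsib. Read the word backwards and shift each letter +8.
Reversing it on mtlwwv: shift back: m−8=e, t−8=l, l−8=d, w−8=o, w−8=o, v−8=n → eldoon; then reverse → noodle.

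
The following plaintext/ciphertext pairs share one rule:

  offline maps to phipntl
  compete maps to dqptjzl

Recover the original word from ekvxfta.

Letter i (0-indexed) is shifted by i+1, so successive shifts are 1, 2, 3, ….
Reversing it on ekvxfta: e−1=d, k−2=i, v−3=s, x−4=t, f−5=a, t−6=n, a−7=t.

distant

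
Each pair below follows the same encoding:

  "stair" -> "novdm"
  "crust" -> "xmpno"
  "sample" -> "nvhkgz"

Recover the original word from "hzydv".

It's a constant shift of +21 (ROT21).
Reversing it on hzydv: h−21=m, z−21=e, y−21=d, d−21=i, v−21=a.

media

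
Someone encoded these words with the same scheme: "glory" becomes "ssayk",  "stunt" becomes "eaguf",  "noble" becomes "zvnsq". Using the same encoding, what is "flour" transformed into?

rsabd

Shifts by position in glory: pos 0: g→s (+12), pos 1: l→s (+7), pos 2: o→a (+12), pos 3: r→y (+7) — repeating every 2. The shifts repeat in a cycle of length 2: positions 0,1,… shift by +12, +7, then the pattern repeats.
On flour: f+12=r, l+7=s, o+12=a, u+7=b, r+12=d.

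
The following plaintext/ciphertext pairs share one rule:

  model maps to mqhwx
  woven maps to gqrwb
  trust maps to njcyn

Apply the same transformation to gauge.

aocaw

m(12)→m(12) and o(14)→q(16) fit y≡15x+14 (mod 26); the inverse of 15 mod 26 is 7. This is an affine cipher: with a=0,…,z=25, each position x becomes (15x+14) mod 26.
For gauge: g(6)→15·6+14≡0=a; a(0)→15·0+14≡14=o; u(20)→15·20+14≡2=c; g(6)→15·6+14≡0=a; e(4)→15·4+14≡22=w (all mod 26).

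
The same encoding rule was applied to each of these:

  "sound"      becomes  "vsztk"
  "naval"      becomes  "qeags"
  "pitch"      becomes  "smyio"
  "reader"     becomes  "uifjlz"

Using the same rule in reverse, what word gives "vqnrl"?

smile

Letter i (0-indexed) is shifted by i+3, so successive shifts are 3, 4, 5, ….
Decoding vqnrl: v−3=s, q−4=m, n−5=i, r−6=l, l−7=e.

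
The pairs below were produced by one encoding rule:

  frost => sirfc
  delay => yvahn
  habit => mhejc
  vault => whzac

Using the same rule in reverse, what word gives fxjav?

smile

This is an affine cipher: with a=0,…,z=25, each position x becomes (23x+7) mod 26.
Decoding fxjav: f(5)→17·(5−7)≡18=s; x(23)→17·(23−7)≡12=m; j(9)→17·(9−7)≡8=i; a(0)→17·(0−7)≡11=l; v(21)→17·(21−7)≡4=e (all mod 26).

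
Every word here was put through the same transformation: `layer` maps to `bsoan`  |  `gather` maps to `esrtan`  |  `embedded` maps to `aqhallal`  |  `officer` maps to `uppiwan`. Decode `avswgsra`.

evacuate

l(11)→b(1) and a(0)→s(18) fit y≡15x+18 (mod 26); the inverse of 15 mod 26 is 7. This is an affine cipher: with a=0,…,z=25, each position x becomes (15x+18) mod 26.
Reversing it on avswgsra: a(0)→7·(0−18)≡4=e; v(21)→7·(21−18)≡21=v; s(18)→7·(18−18)≡0=a; w(22)→7·(22−18)≡2=c; g(6)→7·(6−18)≡20=u; s(18)→7·(18−18)≡0=a; r(17)→7·(17−18)≡19=t; a(0)→7·(0−18)≡4=e (all mod 26).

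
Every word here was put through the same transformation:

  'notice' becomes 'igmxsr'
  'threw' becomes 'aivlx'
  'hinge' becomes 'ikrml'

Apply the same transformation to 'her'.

vil

The output letters match the input read backwards, each shifted +4: notice reversed is eciton. Two steps: reverse the string, then apply a Caesar shift of +4.
On her: reverse → reh; then shift: r+4=v, e+4=i, h+4=l.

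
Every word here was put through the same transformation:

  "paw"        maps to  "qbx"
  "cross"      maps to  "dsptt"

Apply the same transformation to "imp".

Compare letters: p→q is +1, a→b is +1, w→x is +1 — a constant shift. Each letter is shifted forward by 1 in the alphabet (a Caesar shift of +1).
For imp: i+1=j, m+1=n, p+1=q.

jnq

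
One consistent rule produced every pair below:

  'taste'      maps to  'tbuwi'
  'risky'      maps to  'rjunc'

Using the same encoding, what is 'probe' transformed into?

In taste: t→t is +0, a→b is +1, s→u is +2, t→w is +3 — the shift increases by 1 each position. Letter i (0-indexed) is shifted by i+0, so successive shifts are 0, 1, 2, ….
On probe: p+0=p, r+1=s, o+2=q, b+3=e, e+4=i.

psqei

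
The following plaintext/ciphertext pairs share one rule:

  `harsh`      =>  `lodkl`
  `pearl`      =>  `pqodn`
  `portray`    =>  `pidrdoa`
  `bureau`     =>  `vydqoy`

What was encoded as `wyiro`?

quota

Each letter's alphabet position (a=0..z=25) is mapped through 7·x+14 mod 26 — an affine cipher.
Reversing it on wyiro: w(22)→15·(22−14)≡16=q; y(24)→15·(24−14)≡20=u; i(8)→15·(8−14)≡14=o; r(17)→15·(17−14)≡19=t; o(14)→15·(14−14)≡0=a (all mod 26).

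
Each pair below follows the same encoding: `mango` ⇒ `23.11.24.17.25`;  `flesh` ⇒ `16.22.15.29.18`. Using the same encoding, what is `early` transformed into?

m is letter #13 and maps to 23: an offset of 10. Each letter is replaced by its alphabet position (a=1..z=26) + 10.
For early: e=5→15, a=1→11, r=18→28, l=12→22, y=25→35.

15.11.28.22.35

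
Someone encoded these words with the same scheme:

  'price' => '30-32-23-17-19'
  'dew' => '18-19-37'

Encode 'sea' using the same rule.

33-19-15

p is letter #16 and maps to 30: an offset of 14. The number is (letter's place in the alphabet, a=1) + 14.
For sea: s=19→33, e=5→19, a=1→15.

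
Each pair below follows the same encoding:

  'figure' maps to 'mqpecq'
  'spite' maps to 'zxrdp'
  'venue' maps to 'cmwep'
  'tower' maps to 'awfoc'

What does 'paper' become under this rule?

wiyoc

Each letter shifts forward by (position + 7), i.e. 7, 8, 9, … — the shift grows by one for each successive letter.
For paper: p+7=w, a+8=i, p+9=y, e+10=o, r+11=c.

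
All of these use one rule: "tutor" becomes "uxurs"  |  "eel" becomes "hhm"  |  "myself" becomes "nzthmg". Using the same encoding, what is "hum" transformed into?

The shift depends on letter class: consonant t→u is +1, but vowel u→x is +3. Vowels shift forward by 3 and consonants shift forward by 1.
On hum: h(cons)+1=i, u(vowel)+3=x, m(cons)+1=n.

ixn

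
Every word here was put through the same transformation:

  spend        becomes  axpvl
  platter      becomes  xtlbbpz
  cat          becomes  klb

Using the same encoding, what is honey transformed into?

The shift depends on letter class: consonant s→a is +8, but vowel e→p is +11. Two shifts are in play — +11 for a/e/i/o/u, +8 for every other letter.
Applying it to honey: h(cons)+8=p, o(vowel)+11=z, n(cons)+8=v, e(vowel)+11=p, y(cons)+8=g.

pzvpg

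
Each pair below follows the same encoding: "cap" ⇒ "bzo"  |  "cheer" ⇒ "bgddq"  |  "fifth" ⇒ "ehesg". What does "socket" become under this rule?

rnbjds

Compare letters: c→b is +25, a→z is +25, p→o is +25 — a constant shift. It's a constant shift of +25 (ROT25).
For socket: s+25=r, o+25=n, c+25=b, k+25=j, e+25=d, t+25=s.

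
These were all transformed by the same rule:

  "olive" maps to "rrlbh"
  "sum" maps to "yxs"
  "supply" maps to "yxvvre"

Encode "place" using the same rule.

The shift depends on letter class: consonant l→r is +6, but vowel o→r is +3. Two shifts are in play — +3 for a/e/i/o/u, +6 for every other letter.
Applying it to place: p(cons)+6=v, l(cons)+6=r, a(vowel)+3=d, c(cons)+6=i, e(vowel)+3=h.

vrdih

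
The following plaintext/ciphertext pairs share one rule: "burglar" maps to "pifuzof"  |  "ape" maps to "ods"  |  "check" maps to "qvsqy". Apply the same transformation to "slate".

Compare letters: b→p is +14, u→i is +14, r→f is +14 — a constant shift. It's a constant shift of +14 (ROT14).
For slate: s+14=g, l+14=z, a+14=o, t+14=h, e+14=s.

gzohs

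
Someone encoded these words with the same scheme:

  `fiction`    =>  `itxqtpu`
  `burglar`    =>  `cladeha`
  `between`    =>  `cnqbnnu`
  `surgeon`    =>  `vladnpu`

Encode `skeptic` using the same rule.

vjnkqtx

f(5)→i(8) and i(8)→t(19) fit y≡21x+7 (mod 26); the inverse of 21 mod 26 is 5. Each letter's alphabet position (a=0..z=25) is mapped through 21·x+7 mod 26 — an affine cipher.
For skeptic: s(18)→21·18+7≡21=v; k(10)→21·10+7≡9=j; e(4)→21·4+7≡13=n; p(15)→21·15+7≡10=k; t(19)→21·19+7≡16=q; i(8)→21·8+7≡19=t; c(2)→21·2+7≡23=x (all mod 26).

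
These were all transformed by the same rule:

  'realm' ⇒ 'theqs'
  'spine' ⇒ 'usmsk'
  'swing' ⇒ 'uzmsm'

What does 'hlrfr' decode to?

final

In realm: r→t is +2, e→h is +3, a→e is +4, l→q is +5 — the shift increases by 1 each position. The shift increases by 1 at each position, starting from +2: 2, 3, 4, ….
Undoing it on hlrfr: h−2=f, l−3=i, r−4=n, f−5=a, r−6=l.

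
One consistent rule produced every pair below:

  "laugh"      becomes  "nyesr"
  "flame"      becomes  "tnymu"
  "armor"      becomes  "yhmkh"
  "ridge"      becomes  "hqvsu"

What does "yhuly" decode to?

arena

l(11)→n(13) and a(0)→y(24) fit y≡25x+24 (mod 26); the inverse of 25 mod 26 is 25. Each letter's alphabet position (a=0..z=25) is mapped through 25·x+24 mod 26 — an affine cipher.
Reversing it on yhuly: y(24)→25·(24−24)≡0=a; h(7)→25·(7−24)≡17=r; u(20)→25·(20−24)≡4=e; l(11)→25·(11−24)≡13=n; y(24)→25·(24−24)≡0=a (all mod 26).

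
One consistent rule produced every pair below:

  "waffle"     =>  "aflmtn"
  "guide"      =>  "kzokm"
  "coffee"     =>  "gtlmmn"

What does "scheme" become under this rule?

whnlun

The shift increases by 1 at each position, starting from +4: 4, 5, 6, ….
For scheme: s+4=w, c+5=h, h+6=n, e+7=l, m+8=u, e+9=n.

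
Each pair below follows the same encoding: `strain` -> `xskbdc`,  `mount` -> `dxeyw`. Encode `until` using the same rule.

vsdxe

Two steps: reverse the string, then apply a Caesar shift of +10.
For until: reverse → litnu; then shift: l+10=v, i+10=s, t+10=d, n+10=x, u+10=e.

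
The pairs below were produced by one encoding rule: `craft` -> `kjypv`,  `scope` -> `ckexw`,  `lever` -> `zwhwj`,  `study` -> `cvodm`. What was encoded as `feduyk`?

c(2)→k(10) and r(17)→j(9) fit y≡19x+24 (mod 26); the inverse of 19 mod 26 is 11. This is an affine cipher: with a=0,…,z=25, each position x becomes (19x+24) mod 26.
Undoing it on feduyk: f(5)→11·(5−24)≡25=z; e(4)→11·(4−24)≡14=o; d(3)→11·(3−24)≡3=d; u(20)→11·(20−24)≡8=i; y(24)→11·(24−24)≡0=a; k(10)→11·(10−24)≡2=c (all mod 26).

zodiac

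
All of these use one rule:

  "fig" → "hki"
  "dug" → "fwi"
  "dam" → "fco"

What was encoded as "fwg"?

due

Compare letters: f→h is +2, i→k is +2, g→i is +2 — a constant shift. Every letter moves 2 places later in the alphabet, wrapping around z→a.
Decoding fwg: f−2=d, w−2=u, g−2=e.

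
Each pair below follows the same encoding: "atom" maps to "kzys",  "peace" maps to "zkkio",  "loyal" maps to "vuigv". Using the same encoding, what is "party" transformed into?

The shifts repeat in a cycle of length 2: positions 0,1,… shift by +10, +6, then the pattern repeats.
On party: p+10=z, a+6=g, r+10=b, t+6=z, y+10=i.

zgbzi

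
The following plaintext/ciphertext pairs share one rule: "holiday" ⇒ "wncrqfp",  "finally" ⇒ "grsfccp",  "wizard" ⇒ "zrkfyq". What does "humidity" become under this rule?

h(7)→w(22) and o(14)→n(13) fit y≡21x+5 (mod 26); the inverse of 21 mod 26 is 5. Treating letters as 0–25, the rule is x ↦ 21x + 5 (mod 26).
On humidity: h(7)→21·7+5≡22=w; u(20)→21·20+5≡9=j; m(12)→21·12+5≡23=x; i(8)→21·8+5≡17=r; d(3)→21·3+5≡16=q; i(8)→21·8+5≡17=r; t(19)→21·19+5≡14=o; y(24)→21·24+5≡15=p (all mod 26).

wjxrqrop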